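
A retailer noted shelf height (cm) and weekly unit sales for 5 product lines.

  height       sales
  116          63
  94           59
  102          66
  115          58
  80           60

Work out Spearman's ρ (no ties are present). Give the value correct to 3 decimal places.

0.100

Rank height: 5, 2, 3, 4, 1
Rank sales: 4, 2, 5, 1, 3
d = rank(height) − rank(sales): 1, 0, -2, 3, -2; Σd² = 18
ρ = 1 − 6Σd² / [n(n²−1)] = 1 − 6×18 / (5×24) = 1 − 108/120 ≈ 0.100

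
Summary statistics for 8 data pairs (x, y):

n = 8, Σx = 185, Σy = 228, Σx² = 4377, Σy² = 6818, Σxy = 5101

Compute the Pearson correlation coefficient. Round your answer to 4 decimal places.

-0.9642

r = (nΣxy − ΣxΣy) / √[(nΣx² − (Σx)²)(nΣy² − (Σy)²)]
Numerator: 8×5101 − 185×228 = -1372
Denominator: √[(35016 − 34225)(54544 − 51984)] = √[791 × 2560] = 1423.0109
r = -1372 / 1423.0109 ≈ -0.9642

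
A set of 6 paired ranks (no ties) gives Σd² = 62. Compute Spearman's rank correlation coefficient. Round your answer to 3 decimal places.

-0.771

ρ = 1 − 6Σd² / [n(n²−1)] = 1 − 6×62 / (6×35)
  = 1 − 372/210 = 1 − 1.7714 ≈ -0.771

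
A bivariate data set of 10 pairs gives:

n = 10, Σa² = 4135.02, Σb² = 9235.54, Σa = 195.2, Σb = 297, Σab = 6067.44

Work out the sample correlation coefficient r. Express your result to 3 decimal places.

0.736

r = (nΣab − ΣaΣb) / √[(nΣa² − (Σa)²)(nΣb² − (Σb)²)]
Numerator: 10×6067.44 − 195.2×297 = 2700
Denominator: √[(41350.2 − 38103.04)(92355.4 − 88209)] = √[3247.16 × 4146.4] = 3669.3357
r = 2700 / 3669.3357 ≈ 0.736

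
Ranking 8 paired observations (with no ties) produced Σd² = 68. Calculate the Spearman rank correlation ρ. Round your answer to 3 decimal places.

ρ = 1 − 6Σd² / [n(n²−1)] = 1 − 6×68 / (8×63)
  = 1 − 408/504 = 1 − 0.8095 ≈ 0.190

0.190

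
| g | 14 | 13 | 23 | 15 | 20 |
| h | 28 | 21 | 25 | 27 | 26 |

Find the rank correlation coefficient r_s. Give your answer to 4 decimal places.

Rank g: 2, 1, 5, 3, 4
Rank h: 5, 1, 2, 4, 3
d = rank(g) − rank(h): -3, 0, 3, -1, 1; Σd² = 20
ρ = 1 − 6Σd² / [n(n²−1)] = 1 − 6×20 / (5×24) = 1 − 120/120 ≈ 0.0000

0.0000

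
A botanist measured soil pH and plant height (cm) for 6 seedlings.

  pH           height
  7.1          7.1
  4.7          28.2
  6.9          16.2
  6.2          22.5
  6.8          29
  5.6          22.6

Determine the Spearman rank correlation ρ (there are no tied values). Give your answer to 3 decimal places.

-0.657

Rank pH: 6, 1, 5, 3, 4, 2
Rank height: 1, 5, 2, 3, 6, 4
d = rank(pH) − rank(height): 5, -4, 3, 0, -2, -2; Σd² = 58
ρ = 1 − 6Σd² / [n(n²−1)] = 1 − 6×58 / (6×35) = 1 − 348/210 ≈ -0.657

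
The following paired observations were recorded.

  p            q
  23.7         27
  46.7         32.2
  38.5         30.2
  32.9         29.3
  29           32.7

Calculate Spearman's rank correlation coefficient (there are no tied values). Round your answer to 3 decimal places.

0.400

Rank p: 1, 5, 4, 3, 2
Rank q: 1, 4, 3, 2, 5
d = rank(p) − rank(q): 0, 1, 1, 1, -3; Σd² = 12
ρ = 1 − 6Σd² / [n(n²−1)] = 1 − 6×12 / (5×24) = 1 − 72/120 ≈ 0.400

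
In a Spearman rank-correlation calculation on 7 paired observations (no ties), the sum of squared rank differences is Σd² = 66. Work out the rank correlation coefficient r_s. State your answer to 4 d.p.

ρ = 1 − 6Σd² / [n(n²−1)] = 1 − 6×66 / (7×48)
  = 1 − 396/336 = 1 − 1.17857 ≈ -0.1786

-0.1786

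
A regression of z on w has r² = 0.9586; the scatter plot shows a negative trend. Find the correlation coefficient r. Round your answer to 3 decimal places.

-0.979

|r| = √0.9586 = 0.979
The association is negative, so r = −0.979.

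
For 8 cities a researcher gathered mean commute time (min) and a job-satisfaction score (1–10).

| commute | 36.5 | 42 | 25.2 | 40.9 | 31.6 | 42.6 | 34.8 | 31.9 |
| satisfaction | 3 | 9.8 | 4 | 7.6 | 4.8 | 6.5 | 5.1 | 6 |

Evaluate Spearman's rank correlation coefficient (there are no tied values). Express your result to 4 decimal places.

0.6667

Rank commute: 5, 7, 1, 6, 2, 8, 4, 3
Rank satisfaction: 1, 8, 2, 7, 3, 6, 4, 5
d = rank(commute) − rank(satisfaction): 4, -1, -1, -1, -1, 2, 0, -2; Σd² = 28
ρ = 1 − 6Σd² / [n(n²−1)] = 1 − 6×28 / (8×63) = 1 − 168/504 ≈ 0.6667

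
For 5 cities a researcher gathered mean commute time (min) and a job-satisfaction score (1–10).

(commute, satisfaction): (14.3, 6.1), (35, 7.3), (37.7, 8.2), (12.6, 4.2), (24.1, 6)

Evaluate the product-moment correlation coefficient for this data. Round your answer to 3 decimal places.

0.901

n = 5, Σx = 123.7, Σy = 31.8, Σx² = 3590.35, Σy² = 211.38, Σxy = 849.39
nΣxy − ΣxΣy = 4246.95 − 3933.66 = 313.29
nΣx² − (Σx)² = 17951.75 − 15301.69 = 2650.06; nΣy² − (Σy)² = 1056.9 − 1011.24 = 45.66
r = 313.29 / √(2650.06 × 45.66) = 313.29 / 347.8530 ≈ 0.901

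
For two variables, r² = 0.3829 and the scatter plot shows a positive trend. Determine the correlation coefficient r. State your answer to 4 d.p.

0.6188

|r| = √0.3829 = 0.6188
The association is positive, so r = 0.6188.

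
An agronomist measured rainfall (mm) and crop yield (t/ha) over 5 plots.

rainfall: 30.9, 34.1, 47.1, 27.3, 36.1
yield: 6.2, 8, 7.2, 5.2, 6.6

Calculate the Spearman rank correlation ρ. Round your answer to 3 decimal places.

0.700

Rank rainfall: 2, 3, 5, 1, 4
Rank yield: 2, 5, 4, 1, 3
d = rank(rainfall) − rank(yield): 0, -2, 1, 0, 1; Σd² = 6
ρ = 1 − 6Σd² / [n(n²−1)] = 1 − 6×6 / (5×24) = 1 − 36/120 ≈ 0.700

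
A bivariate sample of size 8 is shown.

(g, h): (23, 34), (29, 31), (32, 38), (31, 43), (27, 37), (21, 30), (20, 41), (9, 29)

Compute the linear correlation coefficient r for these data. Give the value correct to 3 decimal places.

n = 8, Σg = 192, Σh = 283, Σg² = 5006, Σh² = 10201, Σgh = 6940
nΣgh − ΣgΣh = 55520 − 54336 = 1184
nΣg² − (Σg)² = 40048 − 36864 = 3184; nΣh² − (Σh)² = 81608 − 80089 = 1519
r = 1184 / √(3184 × 1519) = 1184 / 2199.2035 ≈ 0.538

0.538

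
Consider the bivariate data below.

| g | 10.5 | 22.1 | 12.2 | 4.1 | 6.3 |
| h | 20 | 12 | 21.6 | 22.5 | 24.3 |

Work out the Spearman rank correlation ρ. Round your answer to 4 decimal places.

-0.8000

Rank g: 3, 5, 4, 1, 2
Rank h: 2, 1, 3, 4, 5
d = rank(g) − rank(h): 1, 4, 1, -3, -3; Σd² = 36
ρ = 1 − 6Σd² / [n(n²−1)] = 1 − 6×36 / (5×24) = 1 − 216/120 ≈ -0.8000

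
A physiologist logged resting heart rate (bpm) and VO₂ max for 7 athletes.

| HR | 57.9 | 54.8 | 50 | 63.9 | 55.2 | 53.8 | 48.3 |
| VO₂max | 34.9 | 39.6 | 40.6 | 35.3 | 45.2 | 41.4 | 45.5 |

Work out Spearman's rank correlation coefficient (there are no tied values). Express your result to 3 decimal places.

-0.714

Rank HR: 6, 4, 2, 7, 5, 3, 1
Rank VO₂max: 1, 3, 4, 2, 6, 5, 7
d = rank(HR) − rank(VO₂max): 5, 1, -2, 5, -1, -2, -6; Σd² = 96
ρ = 1 − 6Σd² / [n(n²−1)] = 1 − 6×96 / (7×48) = 1 − 576/336 ≈ -0.714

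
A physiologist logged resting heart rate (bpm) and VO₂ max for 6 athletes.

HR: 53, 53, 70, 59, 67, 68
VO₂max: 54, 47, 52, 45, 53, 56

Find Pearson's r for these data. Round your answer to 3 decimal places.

0.460

n = 6, Σx = 370, Σy = 307, Σx² = 23112, Σy² = 15799, Σxy = 19007
nΣxy − ΣxΣy = 114042 − 113590 = 452
nΣx² − (Σx)² = 138672 − 136900 = 1772; nΣy² − (Σy)² = 94794 − 94249 = 545
r = 452 / √(1772 × 545) = 452 / 982.7207 ≈ 0.460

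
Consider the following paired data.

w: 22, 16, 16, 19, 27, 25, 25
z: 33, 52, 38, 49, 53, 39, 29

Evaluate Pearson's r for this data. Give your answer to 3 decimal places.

-0.196

n = 7, Σw = 150, Σz = 293, Σw² = 3336, Σz² = 12809, Σwz = 6228
nΣwz − ΣwΣz = 43596 − 43950 = -354
nΣw² − (Σw)² = 23352 − 22500 = 852; nΣz² − (Σz)² = 89663 − 85849 = 3814
r = -354 / √(852 × 3814) = -354 / 1802.6447 ≈ -0.196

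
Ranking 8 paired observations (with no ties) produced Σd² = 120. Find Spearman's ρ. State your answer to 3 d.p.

-0.429

ρ = 1 − 6Σd² / [n(n²−1)] = 1 − 6×120 / (8×63)
  = 1 − 720/504 = 1 − 1.4286 ≈ -0.429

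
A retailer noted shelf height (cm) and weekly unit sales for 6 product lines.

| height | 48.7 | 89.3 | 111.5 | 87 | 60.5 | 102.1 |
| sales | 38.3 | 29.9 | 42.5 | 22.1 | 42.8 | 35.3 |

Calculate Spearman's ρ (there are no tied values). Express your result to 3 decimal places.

Rank height: 1, 4, 6, 3, 2, 5
Rank sales: 4, 2, 5, 1, 6, 3
d = rank(height) − rank(sales): -3, 2, 1, 2, -4, 2; Σd² = 38
ρ = 1 − 6Σd² / [n(n²−1)] = 1 − 6×38 / (6×35) = 1 − 228/210 ≈ -0.086

-0.086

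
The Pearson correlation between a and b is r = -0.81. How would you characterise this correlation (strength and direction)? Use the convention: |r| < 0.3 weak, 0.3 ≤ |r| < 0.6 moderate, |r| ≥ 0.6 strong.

strong negative

r = -0.81 < 0 so the relationship is negative.
|r| = 0.81, which falls in the strong range.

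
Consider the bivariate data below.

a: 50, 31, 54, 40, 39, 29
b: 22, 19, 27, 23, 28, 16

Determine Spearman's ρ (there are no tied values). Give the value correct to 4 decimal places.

0.6000

Rank a: 5, 2, 6, 4, 3, 1
Rank b: 3, 2, 5, 4, 6, 1
d = rank(a) − rank(b): 2, 0, 1, 0, -3, 0; Σd² = 14
ρ = 1 − 6Σd² / [n(n²−1)] = 1 − 6×14 / (6×35) = 1 − 84/210 ≈ 0.6000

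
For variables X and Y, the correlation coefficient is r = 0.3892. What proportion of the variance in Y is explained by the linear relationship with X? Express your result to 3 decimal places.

0.151

r² = (0.3892)² = 0.151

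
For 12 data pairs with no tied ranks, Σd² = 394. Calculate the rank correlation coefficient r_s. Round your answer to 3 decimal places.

ρ = 1 − 6Σd² / [n(n²−1)] = 1 − 6×394 / (12×143)
  = 1 − 2364/1716 = 1 − 1.3776 ≈ -0.378

-0.378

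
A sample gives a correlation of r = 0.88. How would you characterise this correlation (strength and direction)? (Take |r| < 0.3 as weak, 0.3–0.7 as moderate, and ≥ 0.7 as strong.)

strong positive

r = 0.88 > 0 so the relationship is positive.
|r| = 0.88, which falls in the strong range.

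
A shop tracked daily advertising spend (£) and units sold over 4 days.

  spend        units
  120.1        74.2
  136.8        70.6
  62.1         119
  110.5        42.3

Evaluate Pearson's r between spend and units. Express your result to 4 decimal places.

-0.7321

n = 4, Σx = 429.5, Σy = 306.1, Σx² = 49204.91, Σy² = 26440.29, Σxy = 30633.55
nΣxy − ΣxΣy = 122534.2 − 131469.95 = -8935.75
nΣx² − (Σx)² = 196819.64 − 184470.25 = 12349.39; nΣy² − (Σy)² = 105761.16 − 93697.21 = 12063.95
r = -8935.75 / √(12349.39 × 12063.95) = -8935.75 / 12205.8356 ≈ -0.7321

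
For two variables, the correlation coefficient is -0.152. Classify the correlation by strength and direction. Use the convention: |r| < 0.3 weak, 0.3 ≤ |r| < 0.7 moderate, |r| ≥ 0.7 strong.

r = -0.152 < 0 so the relationship is negative.
|r| = 0.152, which falls in the weak range.

weak negative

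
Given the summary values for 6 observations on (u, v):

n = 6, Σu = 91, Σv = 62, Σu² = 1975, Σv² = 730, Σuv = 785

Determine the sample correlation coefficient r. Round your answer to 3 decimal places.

r = (nΣuv − ΣuΣv) / √[(nΣu² − (Σu)²)(nΣv² − (Σv)²)]
Numerator: 6×785 − 91×62 = -932
Denominator: √[(11850 − 8281)(4380 − 3844)] = √[3569 × 536] = 1383.1066
r = -932 / 1383.1066 ≈ -0.674

-0.674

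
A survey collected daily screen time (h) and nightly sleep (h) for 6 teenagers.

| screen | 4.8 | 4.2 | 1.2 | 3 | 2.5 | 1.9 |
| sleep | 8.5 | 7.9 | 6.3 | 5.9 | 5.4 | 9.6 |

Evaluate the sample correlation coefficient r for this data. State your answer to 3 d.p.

0.273

n = 6, Σx = 17.6, Σy = 43.6, Σx² = 60.98, Σy² = 330.48, Σxy = 130.98
nΣxy − ΣxΣy = 785.88 − 767.36 = 18.52
nΣx² − (Σx)² = 365.88 − 309.76 = 56.12; nΣy² − (Σy)² = 1982.88 − 1900.96 = 81.92
r = 18.52 / √(56.12 × 81.92) = 18.52 / 67.8038 ≈ 0.273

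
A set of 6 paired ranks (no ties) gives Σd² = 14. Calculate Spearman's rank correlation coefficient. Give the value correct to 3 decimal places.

0.600

ρ = 1 − 6Σd² / [n(n²−1)] = 1 − 6×14 / (6×35)
  = 1 − 84/210 = 1 − 0.4000 ≈ 0.600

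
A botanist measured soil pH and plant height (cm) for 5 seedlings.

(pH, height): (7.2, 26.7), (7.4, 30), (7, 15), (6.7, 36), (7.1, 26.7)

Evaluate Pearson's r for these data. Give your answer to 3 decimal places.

-0.195

n = 5, Σx = 35.4, Σy = 134.4, Σx² = 250.9, Σy² = 3846.78, Σxy = 950.01
nΣxy − ΣxΣy = 4750.05 − 4757.76 = -7.71
nΣx² − (Σx)² = 1254.5 − 1253.16 = 1.34; nΣy² − (Σy)² = 19233.9 − 18063.36 = 1170.54
r = -7.71 / √(1.34 × 1170.54) = -7.71 / 39.6046 ≈ -0.195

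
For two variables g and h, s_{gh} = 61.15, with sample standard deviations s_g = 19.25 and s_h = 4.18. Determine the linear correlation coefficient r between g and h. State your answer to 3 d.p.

0.760

r = Cov(g,h) / (s_g · s_h) = 61.15 / (19.25 × 4.18)
  = 61.15 / 80.4650 ≈ 0.760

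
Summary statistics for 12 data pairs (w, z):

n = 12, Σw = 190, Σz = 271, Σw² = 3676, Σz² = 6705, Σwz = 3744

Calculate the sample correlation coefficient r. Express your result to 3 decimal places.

r = (nΣwz − ΣwΣz) / √[(nΣw² − (Σw)²)(nΣz² − (Σz)²)]
Numerator: 12×3744 − 190×271 = -6562
Denominator: √[(44112 − 36100)(80460 − 73441)] = √[8012 × 7019] = 7499.0818
r = -6562 / 7499.0818 ≈ -0.875

-0.875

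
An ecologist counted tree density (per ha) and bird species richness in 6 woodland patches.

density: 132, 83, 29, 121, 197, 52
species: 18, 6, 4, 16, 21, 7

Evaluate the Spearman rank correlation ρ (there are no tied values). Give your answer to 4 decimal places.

Rank density: 5, 3, 1, 4, 6, 2
Rank species: 5, 2, 1, 4, 6, 3
d = rank(density) − rank(species): 0, 1, 0, 0, 0, -1; Σd² = 2
ρ = 1 − 6Σd² / [n(n²−1)] = 1 − 6×2 / (6×35) = 1 − 12/210 ≈ 0.9429

0.9429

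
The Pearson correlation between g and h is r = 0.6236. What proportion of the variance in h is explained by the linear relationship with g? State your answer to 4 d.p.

0.3889

r² = (0.6236)² = 0.3889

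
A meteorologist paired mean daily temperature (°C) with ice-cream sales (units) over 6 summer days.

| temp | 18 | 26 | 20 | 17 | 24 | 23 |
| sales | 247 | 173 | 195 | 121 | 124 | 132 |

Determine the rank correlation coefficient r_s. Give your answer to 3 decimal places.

Rank temp: 2, 6, 3, 1, 5, 4
Rank sales: 6, 4, 5, 1, 2, 3
d = rank(temp) − rank(sales): -4, 2, -2, 0, 3, 1; Σd² = 34
ρ = 1 − 6Σd² / [n(n²−1)] = 1 − 6×34 / (6×35) = 1 − 204/210 ≈ 0.029

0.029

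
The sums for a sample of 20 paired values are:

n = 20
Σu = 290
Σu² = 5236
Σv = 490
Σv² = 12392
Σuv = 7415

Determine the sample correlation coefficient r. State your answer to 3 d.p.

r = (nΣuv − ΣuΣv) / √[(nΣu² − (Σu)²)(nΣv² − (Σv)²)]
Numerator: 20×7415 − 290×490 = 6200
Denominator: √[(104720 − 84100)(247840 − 240100)] = √[20620 × 7740] = 12633.2419
r = 6200 / 12633.2419 ≈ 0.491

0.491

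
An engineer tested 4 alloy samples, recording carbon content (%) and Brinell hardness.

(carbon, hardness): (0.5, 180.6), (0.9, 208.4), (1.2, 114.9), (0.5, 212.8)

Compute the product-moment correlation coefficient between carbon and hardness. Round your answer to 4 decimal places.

-0.7223

n = 4, Σx = 3.1, Σy = 716.7, Σx² = 2.75, Σy² = 134532.77, Σxy = 522.14
nΣxy − ΣxΣy = 2088.56 − 2221.77 = -133.21
nΣx² − (Σx)² = 11 − 9.61 = 1.39; nΣy² − (Σy)² = 538131.08 − 513658.89 = 24472.19
r = -133.21 / √(1.39 × 24472.19) = -133.21 / 184.4352 ≈ -0.7223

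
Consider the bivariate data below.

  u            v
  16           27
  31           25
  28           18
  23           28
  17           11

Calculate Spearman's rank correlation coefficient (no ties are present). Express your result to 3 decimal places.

Rank u: 1, 5, 4, 3, 2
Rank v: 4, 3, 2, 5, 1
d = rank(u) − rank(v): -3, 2, 2, -2, 1; Σd² = 22
ρ = 1 − 6Σd² / [n(n²−1)] = 1 − 6×22 / (5×24) = 1 − 132/120 ≈ -0.100

-0.100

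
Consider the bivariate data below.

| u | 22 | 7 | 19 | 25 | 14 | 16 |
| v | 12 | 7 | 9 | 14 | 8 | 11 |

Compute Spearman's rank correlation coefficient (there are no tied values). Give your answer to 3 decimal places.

Rank u: 5, 1, 4, 6, 2, 3
Rank v: 5, 1, 3, 6, 2, 4
d = rank(u) − rank(v): 0, 0, 1, 0, 0, -1; Σd² = 2
ρ = 1 − 6Σd² / [n(n²−1)] = 1 − 6×2 / (6×35) = 1 − 12/210 ≈ 0.943

0.943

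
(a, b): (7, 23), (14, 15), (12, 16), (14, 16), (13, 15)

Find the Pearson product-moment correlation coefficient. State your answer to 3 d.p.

-0.961

n = 5, Σa = 60, Σb = 85, Σa² = 754, Σb² = 1491, Σab = 982
nΣab − ΣaΣb = 4910 − 5100 = -190
nΣa² − (Σa)² = 3770 − 3600 = 170; nΣb² − (Σb)² = 7455 − 7225 = 230
r = -190 / √(170 × 230) = -190 / 197.7372 ≈ -0.961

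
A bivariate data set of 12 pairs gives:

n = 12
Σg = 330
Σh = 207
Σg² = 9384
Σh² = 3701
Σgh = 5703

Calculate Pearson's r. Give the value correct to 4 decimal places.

r = (nΣgh − ΣgΣh) / √[(nΣg² − (Σg)²)(nΣh² − (Σh)²)]
Numerator: 12×5703 − 330×207 = 126
Denominator: √[(112608 − 108900)(44412 − 42849)] = √[3708 × 1563] = 2407.4061
r = 126 / 2407.4061 ≈ 0.0523

0.0523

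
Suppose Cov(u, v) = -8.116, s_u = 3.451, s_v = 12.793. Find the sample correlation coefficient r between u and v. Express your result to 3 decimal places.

-0.184

r = Cov(u,v) / (s_u · s_v) = -8.116 / (3.451 × 12.793)
  = -8.116 / 44.1486 ≈ -0.184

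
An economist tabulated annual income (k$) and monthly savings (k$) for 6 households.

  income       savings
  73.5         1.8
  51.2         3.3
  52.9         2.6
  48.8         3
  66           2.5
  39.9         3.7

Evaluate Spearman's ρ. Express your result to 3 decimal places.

Rank income: 6, 3, 4, 2, 5, 1
Rank savings: 1, 5, 3, 4, 2, 6
d = rank(income) − rank(savings): 5, -2, 1, -2, 3, -5; Σd² = 68
ρ = 1 − 6Σd² / [n(n²−1)] = 1 − 6×68 / (6×35) = 1 − 408/210 ≈ -0.943

-0.943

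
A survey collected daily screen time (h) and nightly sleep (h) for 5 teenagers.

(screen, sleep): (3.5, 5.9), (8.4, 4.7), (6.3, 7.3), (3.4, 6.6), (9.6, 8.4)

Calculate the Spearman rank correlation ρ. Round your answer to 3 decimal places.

0.300

Rank screen: 2, 4, 3, 1, 5
Rank sleep: 2, 1, 4, 3, 5
d = rank(screen) − rank(sleep): 0, 3, -1, -2, 0; Σd² = 14
ρ = 1 − 6Σd² / [n(n²−1)] = 1 − 6×14 / (5×24) = 1 − 84/120 ≈ 0.300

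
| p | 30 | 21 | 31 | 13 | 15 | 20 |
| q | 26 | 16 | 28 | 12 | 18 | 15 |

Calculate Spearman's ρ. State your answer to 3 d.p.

0.829

Rank p: 5, 4, 6, 1, 2, 3
Rank q: 5, 3, 6, 1, 4, 2
d = rank(p) − rank(q): 0, 1, 0, 0, -2, 1; Σd² = 6
ρ = 1 − 6Σd² / [n(n²−1)] = 1 − 6×6 / (6×35) = 1 − 36/210 ≈ 0.829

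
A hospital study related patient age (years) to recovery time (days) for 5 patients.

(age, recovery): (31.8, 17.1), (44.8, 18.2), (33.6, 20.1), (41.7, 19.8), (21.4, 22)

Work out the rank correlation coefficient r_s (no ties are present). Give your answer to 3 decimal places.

-0.400

Rank age: 2, 5, 3, 4, 1
Rank recovery: 1, 2, 4, 3, 5
d = rank(age) − rank(recovery): 1, 3, -1, 1, -4; Σd² = 28
ρ = 1 − 6Σd² / [n(n²−1)] = 1 − 6×28 / (5×24) = 1 − 168/120 ≈ -0.400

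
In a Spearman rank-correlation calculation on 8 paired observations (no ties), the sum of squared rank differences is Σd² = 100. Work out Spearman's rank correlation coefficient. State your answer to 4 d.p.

ρ = 1 − 6Σd² / [n(n²−1)] = 1 − 6×100 / (8×63)
  = 1 − 600/504 = 1 − 1.19048 ≈ -0.1905

-0.1905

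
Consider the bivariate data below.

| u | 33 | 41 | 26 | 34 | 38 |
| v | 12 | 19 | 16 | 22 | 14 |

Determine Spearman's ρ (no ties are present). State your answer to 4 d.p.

Rank u: 2, 5, 1, 3, 4
Rank v: 1, 4, 3, 5, 2
d = rank(u) − rank(v): 1, 1, -2, -2, 2; Σd² = 14
ρ = 1 − 6Σd² / [n(n²−1)] = 1 − 6×14 / (5×24) = 1 − 84/120 ≈ 0.3000

0.3000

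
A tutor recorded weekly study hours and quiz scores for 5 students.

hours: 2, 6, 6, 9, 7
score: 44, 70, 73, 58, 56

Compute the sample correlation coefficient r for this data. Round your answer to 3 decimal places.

0.454

n = 5, Σx = 30, Σy = 301, Σx² = 206, Σy² = 18665, Σxy = 1860
nΣxy − ΣxΣy = 9300 − 9030 = 270
nΣx² − (Σx)² = 1030 − 900 = 130; nΣy² − (Σy)² = 93325 − 90601 = 2724
r = 270 / √(130 × 2724) = 270 / 595.0798 ≈ 0.454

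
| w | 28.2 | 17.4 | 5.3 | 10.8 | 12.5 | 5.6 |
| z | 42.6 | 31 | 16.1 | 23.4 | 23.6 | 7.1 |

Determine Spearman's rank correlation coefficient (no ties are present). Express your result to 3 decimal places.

0.943

Rank w: 6, 5, 1, 3, 4, 2
Rank z: 6, 5, 2, 3, 4, 1
d = rank(w) − rank(z): 0, 0, -1, 0, 0, 1; Σd² = 2
ρ = 1 − 6Σd² / [n(n²−1)] = 1 − 6×2 / (6×35) = 1 − 12/210 ≈ 0.943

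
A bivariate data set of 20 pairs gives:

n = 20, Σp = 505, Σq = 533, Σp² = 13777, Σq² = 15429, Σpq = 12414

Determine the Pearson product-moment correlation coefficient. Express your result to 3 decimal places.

r = (nΣpq − ΣpΣq) / √[(nΣp² − (Σp)²)(nΣq² − (Σq)²)]
Numerator: 20×12414 − 505×533 = -20885
Denominator: √[(275540 − 255025)(308580 − 284089)] = √[20515 × 24491] = 22415.0143
r = -20885 / 22415.0143 ≈ -0.932

-0.932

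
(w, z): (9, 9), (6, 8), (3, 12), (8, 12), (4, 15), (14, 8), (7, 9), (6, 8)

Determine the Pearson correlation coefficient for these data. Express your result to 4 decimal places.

-0.5380

n = 8, Σw = 57, Σz = 81, Σw² = 487, Σz² = 867, Σwz = 544
nΣwz − ΣwΣz = 4352 − 4617 = -265
nΣw² − (Σw)² = 3896 − 3249 = 647; nΣz² − (Σz)² = 6936 − 6561 = 375
r = -265 / √(647 × 375) = -265 / 492.5698 ≈ -0.5380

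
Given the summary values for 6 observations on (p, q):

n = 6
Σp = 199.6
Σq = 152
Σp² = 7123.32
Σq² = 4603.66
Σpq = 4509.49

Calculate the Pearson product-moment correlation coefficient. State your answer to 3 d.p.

r = (nΣpq − ΣpΣq) / √[(nΣp² − (Σp)²)(nΣq² − (Σq)²)]
Numerator: 6×4509.49 − 199.6×152 = -3282.26
Denominator: √[(42739.92 − 39840.16)(27621.96 − 23104)] = √[2899.76 × 4517.96] = 3619.5303
r = -3282.26 / 3619.5303 ≈ -0.907

-0.907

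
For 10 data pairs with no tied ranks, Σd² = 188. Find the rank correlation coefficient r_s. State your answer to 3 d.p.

ρ = 1 − 6Σd² / [n(n²−1)] = 1 − 6×188 / (10×99)
  = 1 − 1128/990 = 1 − 1.1394 ≈ -0.139

-0.139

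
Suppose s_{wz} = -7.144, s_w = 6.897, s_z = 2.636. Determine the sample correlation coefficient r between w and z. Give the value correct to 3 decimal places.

r = Cov(w,z) / (s_w · s_z) = -7.144 / (6.897 × 2.636)
  = -7.144 / 18.1805 ≈ -0.393

-0.393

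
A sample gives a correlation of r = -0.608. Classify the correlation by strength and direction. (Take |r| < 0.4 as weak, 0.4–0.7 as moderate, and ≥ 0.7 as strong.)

moderate negative

r = -0.608 < 0 so the relationship is negative.
|r| = 0.608, which falls in the moderate range.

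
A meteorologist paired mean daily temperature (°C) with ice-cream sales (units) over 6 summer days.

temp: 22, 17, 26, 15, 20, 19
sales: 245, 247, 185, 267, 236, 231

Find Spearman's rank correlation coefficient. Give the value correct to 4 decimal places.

-0.7714

Rank temp: 5, 2, 6, 1, 4, 3
Rank sales: 4, 5, 1, 6, 3, 2
d = rank(temp) − rank(sales): 1, -3, 5, -5, 1, 1; Σd² = 62
ρ = 1 − 6Σd² / [n(n²−1)] = 1 − 6×62 / (6×35) = 1 − 372/210 ≈ -0.7714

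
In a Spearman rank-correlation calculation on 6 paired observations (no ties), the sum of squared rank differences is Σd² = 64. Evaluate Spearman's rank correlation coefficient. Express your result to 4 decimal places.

ρ = 1 − 6Σd² / [n(n²−1)] = 1 − 6×64 / (6×35)
  = 1 − 384/210 = 1 − 1.82857 ≈ -0.8286

-0.8286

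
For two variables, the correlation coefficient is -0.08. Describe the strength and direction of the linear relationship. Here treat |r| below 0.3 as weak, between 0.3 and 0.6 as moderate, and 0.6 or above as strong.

weak negative

r = -0.08 < 0 so the relationship is negative.
|r| = 0.08, which falls in the weak range.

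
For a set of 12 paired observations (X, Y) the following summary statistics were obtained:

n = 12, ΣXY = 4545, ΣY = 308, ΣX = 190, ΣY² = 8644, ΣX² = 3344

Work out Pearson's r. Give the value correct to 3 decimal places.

r = (nΣXY − ΣXΣY) / √[(nΣX² − (ΣX)²)(nΣY² − (ΣY)²)]
Numerator: 12×4545 − 190×308 = -3980
Denominator: √[(40128 − 36100)(103728 − 94864)] = √[4028 × 8864] = 5975.2985
r = -3980 / 5975.2985 ≈ -0.666

-0.666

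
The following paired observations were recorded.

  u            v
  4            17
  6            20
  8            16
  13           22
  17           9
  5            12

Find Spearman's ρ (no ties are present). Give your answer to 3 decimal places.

Rank u: 1, 3, 4, 5, 6, 2
Rank v: 4, 5, 3, 6, 1, 2
d = rank(u) − rank(v): -3, -2, 1, -1, 5, 0; Σd² = 40
ρ = 1 − 6Σd² / [n(n²−1)] = 1 − 6×40 / (6×35) = 1 − 240/210 ≈ -0.143

-0.143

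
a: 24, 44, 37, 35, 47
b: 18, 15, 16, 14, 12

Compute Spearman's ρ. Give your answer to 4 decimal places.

-0.7000

Rank a: 1, 4, 3, 2, 5
Rank b: 5, 3, 4, 2, 1
d = rank(a) − rank(b): -4, 1, -1, 0, 4; Σd² = 34
ρ = 1 − 6Σd² / [n(n²−1)] = 1 − 6×34 / (5×24) = 1 − 204/120 ≈ -0.7000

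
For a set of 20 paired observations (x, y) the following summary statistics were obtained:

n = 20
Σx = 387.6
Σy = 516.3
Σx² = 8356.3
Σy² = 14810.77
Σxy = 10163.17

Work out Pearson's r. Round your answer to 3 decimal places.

0.141

r = (nΣxy − ΣxΣy) / √[(nΣx² − (Σx)²)(nΣy² − (Σy)²)]
Numerator: 20×10163.17 − 387.6×516.3 = 3145.52
Denominator: √[(167126 − 150233.76)(296215.4 − 266565.69)] = √[16892.24 × 29649.71] = 22379.6787
r = 3145.52 / 22379.6787 ≈ 0.141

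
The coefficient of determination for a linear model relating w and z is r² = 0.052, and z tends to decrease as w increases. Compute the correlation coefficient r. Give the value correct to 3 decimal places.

-0.228

|r| = √0.052 = 0.228
The association is negative, so r = −0.228.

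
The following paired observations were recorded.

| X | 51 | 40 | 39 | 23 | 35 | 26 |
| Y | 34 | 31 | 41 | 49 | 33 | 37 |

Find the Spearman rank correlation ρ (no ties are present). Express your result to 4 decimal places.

-0.6000

Rank X: 6, 5, 4, 1, 3, 2
Rank Y: 3, 1, 5, 6, 2, 4
d = rank(X) − rank(Y): 3, 4, -1, -5, 1, -2; Σd² = 56
ρ = 1 − 6Σd² / [n(n²−1)] = 1 − 6×56 / (6×35) = 1 − 336/210 ≈ -0.6000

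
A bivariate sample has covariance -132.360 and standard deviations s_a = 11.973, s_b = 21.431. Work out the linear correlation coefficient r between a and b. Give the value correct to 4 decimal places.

r = Cov(a,b) / (s_a · s_b) = -132.360 / (11.973 × 21.431)
  = -132.360 / 256.5934 ≈ -0.5158

-0.5158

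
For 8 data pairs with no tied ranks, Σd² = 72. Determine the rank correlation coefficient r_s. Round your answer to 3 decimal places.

ρ = 1 − 6Σd² / [n(n²−1)] = 1 − 6×72 / (8×63)
  = 1 − 432/504 = 1 − 0.8571 ≈ 0.143

0.143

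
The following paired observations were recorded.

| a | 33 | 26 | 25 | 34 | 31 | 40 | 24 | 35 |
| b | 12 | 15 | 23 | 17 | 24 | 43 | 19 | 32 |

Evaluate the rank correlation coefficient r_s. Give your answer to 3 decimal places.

Rank a: 5, 3, 2, 6, 4, 8, 1, 7
Rank b: 1, 2, 5, 3, 6, 8, 4, 7
d = rank(a) − rank(b): 4, 1, -3, 3, -2, 0, -3, 0; Σd² = 48
ρ = 1 − 6Σd² / [n(n²−1)] = 1 − 6×48 / (8×63) = 1 − 288/504 ≈ 0.429

0.429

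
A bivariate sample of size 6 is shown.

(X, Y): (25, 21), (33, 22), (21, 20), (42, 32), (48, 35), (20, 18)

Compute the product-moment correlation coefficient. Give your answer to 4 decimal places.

0.9658

n = 6, ΣX = 189, ΣY = 148, ΣX² = 6623, ΣY² = 3898, ΣXY = 5055
nΣXY − ΣXΣY = 30330 − 27972 = 2358
nΣX² − (ΣX)² = 39738 − 35721 = 4017; nΣY² − (ΣY)² = 23388 − 21904 = 1484
r = 2358 / √(4017 × 1484) = 2358 / 2441.5626 ≈ 0.9658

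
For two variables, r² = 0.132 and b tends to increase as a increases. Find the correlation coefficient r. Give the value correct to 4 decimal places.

0.3633

|r| = √0.132 = 0.3633
The association is positive, so r = 0.3633.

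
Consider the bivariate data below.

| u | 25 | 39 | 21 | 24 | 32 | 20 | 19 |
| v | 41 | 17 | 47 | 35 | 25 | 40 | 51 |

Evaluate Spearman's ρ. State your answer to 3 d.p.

Rank u: 5, 7, 3, 4, 6, 2, 1
Rank v: 5, 1, 6, 3, 2, 4, 7
d = rank(u) − rank(v): 0, 6, -3, 1, 4, -2, -6; Σd² = 102
ρ = 1 − 6Σd² / [n(n²−1)] = 1 − 6×102 / (7×48) = 1 − 612/336 ≈ -0.821

-0.821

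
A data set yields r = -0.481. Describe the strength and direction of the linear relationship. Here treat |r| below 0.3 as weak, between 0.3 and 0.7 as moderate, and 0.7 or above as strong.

r = -0.481 < 0 so the relationship is negative.
|r| = 0.481, which falls in the moderate range.

moderate negative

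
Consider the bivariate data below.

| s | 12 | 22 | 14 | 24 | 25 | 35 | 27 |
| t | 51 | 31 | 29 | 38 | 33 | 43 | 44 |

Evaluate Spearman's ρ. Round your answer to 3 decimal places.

Rank s: 1, 3, 2, 4, 5, 7, 6
Rank t: 7, 2, 1, 4, 3, 5, 6
d = rank(s) − rank(t): -6, 1, 1, 0, 2, 2, 0; Σd² = 46
ρ = 1 − 6Σd² / [n(n²−1)] = 1 − 6×46 / (7×48) = 1 − 276/336 ≈ 0.179

0.179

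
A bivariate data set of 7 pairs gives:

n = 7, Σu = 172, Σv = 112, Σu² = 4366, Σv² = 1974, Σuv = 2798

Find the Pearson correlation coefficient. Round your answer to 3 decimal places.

0.288

r = (nΣuv − ΣuΣv) / √[(nΣu² − (Σu)²)(nΣv² − (Σv)²)]
Numerator: 7×2798 − 172×112 = 322
Denominator: √[(30562 − 29584)(13818 − 12544)] = √[978 × 1274] = 1116.2312
r = 322 / 1116.2312 ≈ 0.288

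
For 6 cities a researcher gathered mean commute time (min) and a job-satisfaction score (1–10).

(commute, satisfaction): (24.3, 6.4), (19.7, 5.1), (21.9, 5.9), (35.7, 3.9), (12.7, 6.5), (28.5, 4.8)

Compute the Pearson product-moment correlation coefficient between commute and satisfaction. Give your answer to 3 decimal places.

n = 6, Σx = 142.8, Σy = 32.6, Σx² = 3706.22, Σy² = 182.28, Σxy = 743.78
nΣxy − ΣxΣy = 4462.68 − 4655.28 = -192.6
nΣx² − (Σx)² = 22237.32 − 20391.84 = 1845.48; nΣy² − (Σy)² = 1093.68 − 1062.76 = 30.92
r = -192.6 / √(1845.48 × 30.92) = -192.6 / 238.8770 ≈ -0.806

-0.806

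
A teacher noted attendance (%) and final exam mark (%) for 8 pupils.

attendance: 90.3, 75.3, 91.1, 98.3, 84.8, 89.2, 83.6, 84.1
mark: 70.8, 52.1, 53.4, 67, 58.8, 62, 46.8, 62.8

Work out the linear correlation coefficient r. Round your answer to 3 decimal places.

0.587

n = 8, Σx = 696.7, Σy = 473.7, Σx² = 60995.73, Σy² = 28503.13, Σxy = 41477.81
nΣxy − ΣxΣy = 331822.48 − 330026.79 = 1795.69
nΣx² − (Σx)² = 487965.84 − 485390.89 = 2574.95; nΣy² − (Σy)² = 228025.04 − 224391.69 = 3633.35
r = 1795.69 / √(2574.95 × 3633.35) = 1795.69 / 3058.7080 ≈ 0.587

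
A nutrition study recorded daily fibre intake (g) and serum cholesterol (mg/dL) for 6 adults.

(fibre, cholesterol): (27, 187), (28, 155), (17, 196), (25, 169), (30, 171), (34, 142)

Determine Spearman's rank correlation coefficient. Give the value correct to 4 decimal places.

-0.7143

Rank fibre: 3, 4, 1, 2, 5, 6
Rank cholesterol: 5, 2, 6, 3, 4, 1
d = rank(fibre) − rank(cholesterol): -2, 2, -5, -1, 1, 5; Σd² = 60
ρ = 1 − 6Σd² / [n(n²−1)] = 1 − 6×60 / (6×35) = 1 − 360/210 ≈ -0.7143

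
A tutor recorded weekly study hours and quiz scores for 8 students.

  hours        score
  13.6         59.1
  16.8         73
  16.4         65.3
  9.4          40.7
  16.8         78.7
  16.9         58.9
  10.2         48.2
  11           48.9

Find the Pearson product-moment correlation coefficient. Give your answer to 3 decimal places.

n = 8, Σx = 111.1, Σy = 472.8, Σx² = 1617.41, Σy² = 29119.74, Σxy = 6830.77
nΣxy − ΣxΣy = 54646.16 − 52528.08 = 2118.08
nΣx² − (Σx)² = 12939.28 − 12343.21 = 596.07; nΣy² − (Σy)² = 232957.92 − 223539.84 = 9418.08
r = 2118.08 / √(596.07 × 9418.08) = 2118.08 / 2369.3533 ≈ 0.894

0.894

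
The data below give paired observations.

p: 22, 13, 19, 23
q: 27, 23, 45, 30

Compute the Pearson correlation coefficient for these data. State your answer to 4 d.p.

0.2449

n = 4, Σp = 77, Σq = 125, Σp² = 1543, Σq² = 4183, Σpq = 2438
nΣpq − ΣpΣq = 9752 − 9625 = 127
nΣp² − (Σp)² = 6172 − 5929 = 243; nΣq² − (Σq)² = 16732 − 15625 = 1107
r = 127 / √(243 × 1107) = 127 / 518.6531 ≈ 0.2449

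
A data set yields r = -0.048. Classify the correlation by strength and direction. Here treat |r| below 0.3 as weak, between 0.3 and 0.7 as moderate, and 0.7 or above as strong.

weak negative

r = -0.048 < 0 so the relationship is negative.
|r| = 0.048, which falls in the weak range.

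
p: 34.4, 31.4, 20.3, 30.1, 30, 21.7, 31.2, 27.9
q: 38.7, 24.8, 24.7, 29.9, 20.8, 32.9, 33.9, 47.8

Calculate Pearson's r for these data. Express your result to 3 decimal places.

0.158

n = 8, Σp = 227, Σq = 253.5, Σp² = 6610.16, Σq² = 8565.93, Σpq = 7240.63
nΣpq − ΣpΣq = 57925.04 − 57544.5 = 380.54
nΣp² − (Σp)² = 52881.28 − 51529 = 1352.28; nΣq² − (Σq)² = 68527.44 − 64262.25 = 4265.19
r = 380.54 / √(1352.28 × 4265.19) = 380.54 / 2401.6101 ≈ 0.158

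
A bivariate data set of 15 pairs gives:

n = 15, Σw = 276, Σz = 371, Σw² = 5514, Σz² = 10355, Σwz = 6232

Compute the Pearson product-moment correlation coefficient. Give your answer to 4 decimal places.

-0.8295

r = (nΣwz − ΣwΣz) / √[(nΣw² − (Σw)²)(nΣz² − (Σz)²)]
Numerator: 15×6232 − 276×371 = -8916
Denominator: √[(82710 − 76176)(155325 − 137641)] = √[6534 × 17684] = 10749.2910
r = -8916 / 10749.2910 ≈ -0.8295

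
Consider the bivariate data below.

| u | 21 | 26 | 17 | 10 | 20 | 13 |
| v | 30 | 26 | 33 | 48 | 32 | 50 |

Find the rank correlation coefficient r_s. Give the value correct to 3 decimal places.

Rank u: 5, 6, 3, 1, 4, 2
Rank v: 2, 1, 4, 5, 3, 6
d = rank(u) − rank(v): 3, 5, -1, -4, 1, -4; Σd² = 68
ρ = 1 − 6Σd² / [n(n²−1)] = 1 − 6×68 / (6×35) = 1 − 408/210 ≈ -0.943

-0.943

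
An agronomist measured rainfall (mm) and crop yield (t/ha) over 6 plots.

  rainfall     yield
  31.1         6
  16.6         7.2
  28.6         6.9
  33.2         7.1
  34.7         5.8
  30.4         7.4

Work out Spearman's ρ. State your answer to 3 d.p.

Rank rainfall: 4, 1, 2, 5, 6, 3
Rank yield: 2, 5, 3, 4, 1, 6
d = rank(rainfall) − rank(yield): 2, -4, -1, 1, 5, -3; Σd² = 56
ρ = 1 − 6Σd² / [n(n²−1)] = 1 − 6×56 / (6×35) = 1 − 336/210 ≈ -0.600

-0.600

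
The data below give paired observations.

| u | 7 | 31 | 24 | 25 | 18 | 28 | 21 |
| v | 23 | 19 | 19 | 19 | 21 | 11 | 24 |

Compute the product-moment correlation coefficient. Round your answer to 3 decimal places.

n = 7, Σu = 154, Σv = 136, Σu² = 3760, Σv² = 2750, Σuv = 2871
nΣuv − ΣuΣv = 20097 − 20944 = -847
nΣu² − (Σu)² = 26320 − 23716 = 2604; nΣv² − (Σv)² = 19250 − 18496 = 754
r = -847 / √(2604 × 754) = -847 / 1401.2195 ≈ -0.604

-0.604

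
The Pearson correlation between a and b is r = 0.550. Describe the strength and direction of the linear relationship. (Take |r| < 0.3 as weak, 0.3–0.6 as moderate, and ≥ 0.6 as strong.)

moderate positive

r = 0.550 > 0 so the relationship is positive.
|r| = 0.550, which falls in the moderate range.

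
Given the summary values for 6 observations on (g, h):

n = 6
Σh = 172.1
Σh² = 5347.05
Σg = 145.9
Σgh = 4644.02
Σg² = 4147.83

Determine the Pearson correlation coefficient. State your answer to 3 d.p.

0.925

r = (nΣgh − ΣgΣh) / √[(nΣg² − (Σg)²)(nΣh² − (Σh)²)]
Numerator: 6×4644.02 − 145.9×172.1 = 2754.73
Denominator: √[(24886.98 − 21286.81)(32082.3 − 29618.41)] = √[3600.17 × 2463.89] = 2978.3255
r = 2754.73 / 2978.3255 ≈ 0.925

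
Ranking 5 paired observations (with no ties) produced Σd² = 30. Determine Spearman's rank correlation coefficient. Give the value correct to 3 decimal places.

ρ = 1 − 6Σd² / [n(n²−1)] = 1 − 6×30 / (5×24)
  = 1 − 180/120 = 1 − 1.5000 ≈ -0.500

-0.500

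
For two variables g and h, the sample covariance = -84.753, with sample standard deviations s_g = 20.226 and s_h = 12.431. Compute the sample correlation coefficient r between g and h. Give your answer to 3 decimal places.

r = Cov(g,h) / (s_g · s_h) = -84.753 / (20.226 × 12.431)
  = -84.753 / 251.4294 ≈ -0.337

-0.337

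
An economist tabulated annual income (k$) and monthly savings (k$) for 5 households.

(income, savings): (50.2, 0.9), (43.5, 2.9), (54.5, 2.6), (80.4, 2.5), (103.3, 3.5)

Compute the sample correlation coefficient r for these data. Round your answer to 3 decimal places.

0.545

n = 5, Σx = 331.9, Σy = 12.4, Σx² = 24517.59, Σy² = 34.48, Σxy = 875.58
nΣxy − ΣxΣy = 4377.9 − 4115.56 = 262.34
nΣx² − (Σx)² = 122587.95 − 110157.61 = 12430.34; nΣy² − (Σy)² = 172.4 − 153.76 = 18.64
r = 262.34 / √(12430.34 × 18.64) = 262.34 / 481.3539 ≈ 0.545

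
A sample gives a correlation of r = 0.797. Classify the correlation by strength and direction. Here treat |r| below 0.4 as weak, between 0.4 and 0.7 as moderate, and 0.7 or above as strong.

strong positive

r = 0.797 > 0 so the relationship is positive.
|r| = 0.797, which falls in the strong range.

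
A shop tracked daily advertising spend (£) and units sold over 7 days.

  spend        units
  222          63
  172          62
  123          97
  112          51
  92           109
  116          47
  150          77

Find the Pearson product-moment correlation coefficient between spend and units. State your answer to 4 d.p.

-0.3260

n = 7, Σx = 987, Σy = 506, Σx² = 150961, Σy² = 39842, Σxy = 69323
nΣxy − ΣxΣy = 485261 − 499422 = -14161
nΣx² − (Σx)² = 1056727 − 974169 = 82558; nΣy² − (Σy)² = 278894 − 256036 = 22858
r = -14161 / √(82558 × 22858) = -14161 / 43440.8882 ≈ -0.3260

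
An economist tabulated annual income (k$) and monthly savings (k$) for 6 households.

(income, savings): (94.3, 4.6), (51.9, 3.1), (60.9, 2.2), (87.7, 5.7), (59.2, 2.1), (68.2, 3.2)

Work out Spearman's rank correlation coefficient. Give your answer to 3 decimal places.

Rank income: 6, 1, 3, 5, 2, 4
Rank savings: 5, 3, 2, 6, 1, 4
d = rank(income) − rank(savings): 1, -2, 1, -1, 1, 0; Σd² = 8
ρ = 1 − 6Σd² / [n(n²−1)] = 1 − 6×8 / (6×35) = 1 − 48/210 ≈ 0.771

0.771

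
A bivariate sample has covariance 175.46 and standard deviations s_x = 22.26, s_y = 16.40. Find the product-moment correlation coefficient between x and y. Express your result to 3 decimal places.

0.481

r = Cov(x,y) / (s_x · s_y) = 175.46 / (22.26 × 16.40)
  = 175.46 / 365.0640 ≈ 0.481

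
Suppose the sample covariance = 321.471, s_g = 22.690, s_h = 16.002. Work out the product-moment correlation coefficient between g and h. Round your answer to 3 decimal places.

0.885

r = Cov(g,h) / (s_g · s_h) = 321.471 / (22.690 × 16.002)
  = 321.471 / 363.0854 ≈ 0.885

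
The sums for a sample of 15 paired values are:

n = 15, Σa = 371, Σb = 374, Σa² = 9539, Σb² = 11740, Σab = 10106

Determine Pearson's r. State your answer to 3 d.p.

0.914

r = (nΣab − ΣaΣb) / √[(nΣa² − (Σa)²)(nΣb² − (Σb)²)]
Numerator: 15×10106 − 371×374 = 12836
Denominator: √[(143085 − 137641)(176100 − 139876)] = √[5444 × 36224] = 14042.9148
r = 12836 / 14042.9148 ≈ 0.914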